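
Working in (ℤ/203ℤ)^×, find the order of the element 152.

42

The order of 152 must divide φ(203) = φ(7·29) = (7−1)·(29−1) = 6·28 = 168 = 2^3 · 3 · 7.
Divisors of 168: 1, 2, 3, 4, 6, 7, 8, 12, 14, 21, 24, 28, 42, 56, 84, 168.
Check 152^d mod 203 for each divisor in increasing order:
152^1 ≡ 152
152^2 ≡ 165
152^3 ≡ 111
152^4 ≡ 23
152^6 ≡ 141
152^7 ≡ 117
152^8 ≡ 123
152^12 ≡ 190
152^14 ≡ 88
152^21 ≡ 146
152^24 ≡ 169
152^28 ≡ 30
152^42 ≡ 1
Therefore the multiplicative order of 152 modulo 203 is 42.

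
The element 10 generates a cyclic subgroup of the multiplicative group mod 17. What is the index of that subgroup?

The order of 10 must divide φ(17) = 17 − 1 = 16 = 2^4.
Divisors of 16: 1, 2, 4, 8, 16.
Compute 10^d (mod 17) for the divisors d until we hit 1:
10^1 ≡ 10
10^2 ≡ 15
10^4 ≡ 4
10^8 ≡ 16
10^16 ≡ 1
The order of 10 is 16, so the subgroup it generates has 16 elements.
Index = |(Z/17Z)^×| / |⟨10⟩| = 16 / 16 = 1.

1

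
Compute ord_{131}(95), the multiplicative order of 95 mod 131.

Since 95 ∈ (Z/131Z)^×, its order divides φ(131) = 131 − 1 = 130 = 2 · 5 · 13.
Divisors of 130: 1, 2, 5, 10, 13, 26, 65, 130.
Evaluate successive powers at the divisors of 130:
95^1 ≡ 95
95^2 ≡ 117
95^5 ≡ 18
95^10 ≡ 62
95^13 ≡ 70
95^26 ≡ 53
95^65 ≡ 130
95^130 ≡ 1
Therefore the multiplicative order of 95 modulo 131 is 130.

130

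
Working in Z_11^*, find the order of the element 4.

ord(4) | φ(11) = 11 − 1 = 10 = 2 · 5.
Divisors of 10: 1, 2, 5, 10.
Check 4^d mod 11 for each divisor in increasing order:
4^1 ≡ 4
4^2 ≡ 5
4^5 ≡ 1
So ord_11(4) = 5.

5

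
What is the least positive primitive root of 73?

φ(73) = 73 − 1 = 72 = 2^3 · 3^2.
g is a primitive root iff g^(72/q) ≢ 1 (mod 73) for each prime q ∈ {2, 3}.
g = 2: 2^36 ≡ 1 — hits 1, so not a primitive root.
g = 3: 3^36 ≡ 1 — hits 1, so not a primitive root.
g = 4: 4^36 ≡ 1 — hits 1, so not a primitive root.
g = 5: 5^36 ≡ 72; 5^24 ≡ 8 — none is 1, so 5 is a primitive root.
Hence the least primitive root of 73 is 5.

5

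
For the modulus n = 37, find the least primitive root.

2

φ(37) = 37 − 1 = 36 = 2^2 · 3^2.
Test candidates g = 2, 3, … against the prime factors q ∈ {2, 3} of φ(37): g is a generator iff g^(36/q) ≢ 1 for every such q.
g = 2: 2^18 ≡ 36; 2^12 ≡ 26 — none is 1, so 2 is a primitive root.
So 2 is the smallest generator of (Z/37Z)^×.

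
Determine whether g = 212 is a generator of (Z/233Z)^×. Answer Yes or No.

φ(233) = 233 − 1 = 232 = 2^3 · 29.
212 is a primitive root mod 233 iff 212^(φ(233)/q) ≢ 1 for every prime q | φ(233), i.e. q ∈ {2, 29}.
212^116 ≡ 232 (mod 233)  [q = 2: ≢ 1 ✓]
212^8 ≡ 117 (mod 233)  [q = 29: ≢ 1 ✓]
None equal 1, so ord_233(212) = 232: 212 is a primitive root.

Yes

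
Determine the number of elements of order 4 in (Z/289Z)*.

φ(289) = φ(17^2) = 17·(17−1) = 272 = 2^4 · 17.
Since (Z/289Z)^× is cyclic of order 272, the number of elements of order d is φ(d) when d | 272 and 0 otherwise.
4 = 2^2 divides 272, and φ(4) = 2.

2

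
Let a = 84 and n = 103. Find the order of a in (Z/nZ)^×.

102

By Lagrange's theorem, ord_103(84) divides φ(103) = 103 − 1 = 102 = 2 · 3 · 17.
Divisors of 102: 1, 2, 3, 6, 17, 34, 51, 102.
Evaluate successive powers at the divisors of 102:
84^1 ≡ 84
84^2 ≡ 52
84^3 ≡ 42
84^6 ≡ 13
84^17 ≡ 47
84^34 ≡ 46
84^51 ≡ 102
84^102 ≡ 1
So ord_103(84) = 102.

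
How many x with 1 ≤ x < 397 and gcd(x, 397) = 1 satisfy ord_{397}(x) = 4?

2

φ(397) = 397 − 1 = 396 = 2^2 · 3^2 · 11.
In a cyclic group of order 396, there are φ(d) elements of order d for each divisor d of 396, and zero for non-divisors.
4 = 2^2 divides 396, and φ(4) = 2.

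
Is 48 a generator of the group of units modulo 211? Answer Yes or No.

Yes

φ(211) = 211 − 1 = 210 = 2 · 3 · 5 · 7.
An element g generates (Z/211Z)^× iff g^(210/q) ≢ 1 (mod 211) for each prime q ∈ {2, 3, 5, 7}.
48^105 ≡ 210 (mod 211)  [q = 2: ≢ 1 ✓]
48^70 ≡ 14 (mod 211)  [q = 3: ≢ 1 ✓]
48^42 ≡ 55 (mod 211)  [q = 5: ≢ 1 ✓]
48^30 ≡ 199 (mod 211)  [q = 7: ≢ 1 ✓]
Every test exponent gives a nontrivial residue, hence 48 generates the full group.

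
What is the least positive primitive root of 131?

φ(131) = 131 − 1 = 130 = 2 · 5 · 13.
Test candidates g = 2, 3, … against the prime factors q ∈ {2, 5, 13} of φ(131): g is a generator iff g^(130/q) ≢ 1 for every such q.
g = 2: 2^65 ≡ 130; 2^26 ≡ 53; 2^10 ≡ 107 — none is 1, so 2 is a primitive root.
Hence the least primitive root of 131 is 2.

2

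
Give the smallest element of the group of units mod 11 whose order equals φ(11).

2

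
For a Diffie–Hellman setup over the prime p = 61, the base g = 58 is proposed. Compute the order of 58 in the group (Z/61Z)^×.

5

Since 58 ∈ (Z/61Z)^×, its order divides φ(61) = 61 − 1 = 60 = 2^2 · 3 · 5.
Divisors of 60: 1, 2, 3, 4, 5, 6, 10, 12, 15, 20, 30, 60.
Check 58^d mod 61 for each divisor in increasing order:
58^1 ≡ 58 (mod 61)
58^2 ≡ 9 (mod 61)
58^3 ≡ 34 (mod 61)
58^4 ≡ 20 (mod 61)
58^5 ≡ 1 (mod 61) ✓
The smallest such exponent is 5, so the order of 58 is 5.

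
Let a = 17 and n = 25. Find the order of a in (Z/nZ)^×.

20

By Lagrange's theorem, ord_25(17) divides φ(25) = φ(5^2) = 5·(5−1) = 20 = 2^2 · 5.
Divisors of 20: 1, 2, 4, 5, 10, 20.
Compute 17^d (mod 25) for the divisors d until we hit 1:
17^1 ≡ 17 (mod 25)
17^2 ≡ 14 (mod 25)
17^4 ≡ 21 (mod 25)
17^5 ≡ 7 (mod 25)
17^10 ≡ 24 (mod 25)
17^20 ≡ 1 (mod 25) ✓
So ord_25(17) = 20.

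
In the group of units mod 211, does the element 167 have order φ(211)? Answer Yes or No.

φ(211) = 211 − 1 = 210 = 2 · 3 · 5 · 7.
It suffices to check that the order of 167 is not a proper divisor of 210: compute 167^(210/q) for q ∈ {2, 3, 5, 7}.
167^105 ≡ 210 (mod 211)  [q = 2: ≢ 1 ✓]
167^70 ≡ 14 (mod 211)  [q = 3: ≢ 1 ✓]
167^42 ≡ 71 (mod 211)  [q = 5: ≢ 1 ✓]
167^30 ≡ 144 (mod 211)  [q = 7: ≢ 1 ✓]
Every test exponent gives a nontrivial residue, hence 167 generates the full group.

Yes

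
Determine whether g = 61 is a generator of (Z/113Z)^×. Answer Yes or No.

No

φ(113) = 113 − 1 = 112 = 2^4 · 7.
Test 61^(112/q) mod 113 for each prime factor q of 112:
61^56 ≡ 1 (mod 113)  [q = 2: ≡ 1 ✗]
61^16 ≡ 106 (mod 113)  [q = 7: ≢ 1 ✓]
Since 61^56 ≡ 1, the order of 61 divides 56 < 112, so 61 is not a primitive root.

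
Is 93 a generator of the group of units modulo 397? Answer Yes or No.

φ(397) = 397 − 1 = 396 = 2^2 · 3^2 · 11.
An element g generates (Z/397Z)^× iff g^(396/q) ≢ 1 (mod 397) for each prime q ∈ {2, 3, 11}.
93^198 ≡ 1 (mod 397)  [q = 2: ≡ 1 ✗]
93^132 ≡ 34 (mod 397)  [q = 3: ≢ 1 ✓]
93^36 ≡ 1 (mod 397)  [q = 11: ≡ 1 ✗]
The check at q = 2 fails, so 93 generates a proper subgroup.

No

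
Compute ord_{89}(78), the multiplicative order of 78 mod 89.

11

Since 78 ∈ (Z/89Z)^×, its order divides φ(89) = 89 − 1 = 88 = 2^3 · 11.
Divisors of 88: 1, 2, 4, 8, 11, 22, 44, 88.
Test each divisor d:
78^1 ≡ 78 (mod 89)
78^2 ≡ 32 (mod 89)
78^4 ≡ 45 (mod 89)
78^8 ≡ 67 (mod 89)
78^11 ≡ 1 (mod 89) ✓
Therefore the multiplicative order of 78 modulo 89 is 11.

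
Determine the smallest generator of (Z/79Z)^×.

φ(79) = 79 − 1 = 78 = 2 · 3 · 13.
Test candidates g = 2, 3, … against the prime factors q ∈ {2, 3, 13} of φ(79): g is a generator iff g^(78/q) ≢ 1 for every such q.
g = 2: 2^39 ≡ 1 — hits 1, so not a primitive root.
g = 3: 3^39 ≡ 78; 3^26 ≡ 23; 3^6 ≡ 18 — none is 1, so 3 is a primitive root.
So 3 is the smallest generator of (Z/79Z)^×.

3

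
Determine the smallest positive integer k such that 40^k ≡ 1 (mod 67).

11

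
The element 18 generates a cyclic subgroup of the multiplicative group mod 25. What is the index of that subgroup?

5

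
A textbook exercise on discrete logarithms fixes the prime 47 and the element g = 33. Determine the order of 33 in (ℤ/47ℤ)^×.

46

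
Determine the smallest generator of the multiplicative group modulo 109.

6

φ(109) = 109 − 1 = 108 = 2^2 · 3^3.
Test candidates g = 2, 3, … against the prime factors q ∈ {2, 3} of φ(109): g is a generator iff g^(108/q) ≢ 1 for every such q.
g = 2: 2^54 ≡ 108; 2^36 ≡ 1 — hits 1, so not a primitive root.
g = 3: 3^54 ≡ 1 — hits 1, so not a primitive root.
g = 4: 4^54 ≡ 1 — hits 1, so not a primitive root.
g = 5: 5^54 ≡ 1 — hits 1, so not a primitive root.
g = 6: 6^54 ≡ 108; 6^36 ≡ 63 — none is 1, so 6 is a primitive root.
The smallest primitive root modulo 109 is 6.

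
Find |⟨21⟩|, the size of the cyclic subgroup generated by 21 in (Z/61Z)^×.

12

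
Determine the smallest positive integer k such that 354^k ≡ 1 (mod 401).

200

The order of 354 must divide φ(401) = 401 − 1 = 400 = 2^4 · 5^2.
Divisors of 400: 1, 2, 4, 5, 8, 10, 16, 20, 25, 40, 50, 80, 100, 200, 400.
Compute 354^d (mod 401) for the divisors d until we hit 1:
354^1 ≡ 354 (mod 401)
354^2 ≡ 204 (mod 401)
354^4 ≡ 313 (mod 401)
354^5 ≡ 126 (mod 401)
354^8 ≡ 125 (mod 401)
354^10 ≡ 237 (mod 401)
354^16 ≡ 387 (mod 401)
354^20 ≡ 29 (mod 401)
354^25 ≡ 45 (mod 401)
354^40 ≡ 39 (mod 401)
354^50 ≡ 20 (mod 401)
354^80 ≡ 318 (mod 401)
354^100 ≡ 400 (mod 401)
354^200 ≡ 1 (mod 401) ✓
Therefore the multiplicative order of 354 modulo 401 is 200.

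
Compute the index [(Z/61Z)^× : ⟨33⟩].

Since 33 ∈ (Z/61Z)^×, its order divides φ(61) = 61 − 1 = 60 = 2^2 · 3 · 5.
Divisors of 60: 1, 2, 3, 4, 5, 6, 10, 12, 15, 20, 30, 60.
Evaluate successive powers at the divisors of 60:
33^1 ≡ 33 (mod 61)
33^2 ≡ 52 (mod 61)
33^3 ≡ 8 (mod 61)
33^4 ≡ 20 (mod 61)
33^5 ≡ 50 (mod 61)
33^6 ≡ 3 (mod 61)
33^10 ≡ 60 (mod 61)
33^12 ≡ 9 (mod 61)
33^15 ≡ 11 (mod 61)
33^20 ≡ 1 (mod 61) ✓
So ord_61(33) = 20, hence |⟨33⟩| = 20.
[(Z/61Z)^× : ⟨33⟩] = 60/20 = 3.

3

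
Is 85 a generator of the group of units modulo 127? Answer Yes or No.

φ(127) = 127 − 1 = 126 = 2 · 3^2 · 7.
It suffices to check that the order of 85 is not a proper divisor of 126: compute 85^(126/q) for q ∈ {2, 3, 7}.
85^63 ≡ 126 (mod 127)  [q = 2: ≢ 1 ✓]
85^42 ≡ 19 (mod 127)  [q = 3: ≢ 1 ✓]
85^18 ≡ 32 (mod 127)  [q = 7: ≢ 1 ✓]
None equal 1, so ord_127(85) = 126: 85 is a primitive root.

Yes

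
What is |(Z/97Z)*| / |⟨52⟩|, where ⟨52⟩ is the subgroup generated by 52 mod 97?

The order of 52 must divide φ(97) = 97 − 1 = 96 = 2^5 · 3.
Divisors of 96: 1, 2, 3, 4, 6, 8, 12, 16, 24, 32, 48, 96.
Compute 52^d (mod 97) for the divisors d until we hit 1:
52^1 ≡ 52 (mod 97)
52^2 ≡ 85 (mod 97)
52^3 ≡ 55 (mod 97)
52^4 ≡ 47 (mod 97)
52^6 ≡ 18 (mod 97)
52^8 ≡ 75 (mod 97)
52^12 ≡ 33 (mod 97)
52^16 ≡ 96 (mod 97)
52^24 ≡ 22 (mod 97)
52^32 ≡ 1 (mod 97) ✓
The order of 52 is 32, so the subgroup it generates has 32 elements.
[(Z/97Z)^× : ⟨52⟩] = 96/32 = 3.

3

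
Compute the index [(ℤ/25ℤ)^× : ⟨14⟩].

2

The order of 14 must divide φ(25) = φ(5^2) = 5·(5−1) = 20 = 2^2 · 5.
Divisors of 20: 1, 2, 4, 5, 10, 20.
Test each divisor d:
14^1 ≡ 14
14^2 ≡ 21
14^4 ≡ 16
14^5 ≡ 24
14^10 ≡ 1
The order of 14 is 10, so the subgroup it generates has 10 elements.
The index is φ(25) / ord(14) = 20 / 10 = 2.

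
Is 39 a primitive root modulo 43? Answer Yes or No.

No

φ(43) = 43 − 1 = 42 = 2 · 3 · 7.
39 is a primitive root mod 43 iff 39^(φ(43)/q) ≢ 1 for every prime q | φ(43), i.e. q ∈ {2, 3, 7}.
39^21 ≡ 42 (mod 43)  [q = 2: ≢ 1 ✓]
39^14 ≡ 1 (mod 43)  [q = 3: ≡ 1 ✗]
39^6 ≡ 11 (mod 43)  [q = 7: ≢ 1 ✓]
Since 39^14 ≡ 1, the order of 39 divides 14 < 42, so 39 is not a primitive root.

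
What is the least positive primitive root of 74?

5

φ(74) = φ(2)·φ(37) = 1·36 = 36 = 2^2 · 3^2.
g is a primitive root iff g^(36/q) ≢ 1 (mod 74) for each prime q ∈ {2, 3}.
g = 2: gcd(2, 74) = 2 > 1, not a unit — skip.
g = 3: 3^18 ≡ 1 — hits 1, so not a primitive root.
g = 4: gcd(4, 74) = 2 > 1, not a unit — skip.
g = 5: 5^18 ≡ 73; 5^12 ≡ 47 — none is 1, so 5 is a primitive root.
The smallest primitive root modulo 74 is 5.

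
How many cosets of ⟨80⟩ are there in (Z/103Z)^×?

By Lagrange's theorem, ord_103(80) divides φ(103) = 103 − 1 = 102 = 2 · 3 · 17.
Divisors of 102: 1, 2, 3, 6, 17, 34, 51, 102.
Evaluate successive powers at the divisors of 102:
80^1 ≡ 80 (mod 103)
80^2 ≡ 14 (mod 103)
80^3 ≡ 90 (mod 103)
80^6 ≡ 66 (mod 103)
80^17 ≡ 102 (mod 103)
80^34 ≡ 1 (mod 103) ✓
The order of 80 is 34, so the subgroup it generates has 34 elements.
[(Z/103Z)^× : ⟨80⟩] = 102/34 = 3.

3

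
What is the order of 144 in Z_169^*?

13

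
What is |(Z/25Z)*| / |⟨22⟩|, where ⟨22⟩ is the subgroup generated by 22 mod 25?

1

The order of 22 must divide φ(25) = φ(5^2) = 5·(5−1) = 20 = 2^2 · 5.
Divisors of 20: 1, 2, 4, 5, 10, 20.
Evaluate successive powers at the divisors of 20:
22^1 ≡ 22 (mod 25)
22^2 ≡ 9 (mod 25)
22^4 ≡ 6 (mod 25)
22^5 ≡ 7 (mod 25)
22^10 ≡ 24 (mod 25)
22^20 ≡ 1 (mod 25) ✓
Thus |⟨22⟩| = ord(22) = 20.
[(Z/25Z)^× : ⟨22⟩] = 20/20 = 1.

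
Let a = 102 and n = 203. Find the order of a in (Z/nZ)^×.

84

By Lagrange's theorem, ord_203(102) divides φ(203) = φ(7·29) = (7−1)·(29−1) = 6·28 = 168 = 2^3 · 3 · 7.
Divisors of 168: 1, 2, 3, 4, 6, 7, 8, 12, 14, 21, 24, 28, 42, 56, 84, 168.
Check 102^d mod 203 for each divisor in increasing order:
102^1 ≡ 102 (mod 203)
102^2 ≡ 51 (mod 203)
102^3 ≡ 127 (mod 203)
102^4 ≡ 165 (mod 203)
102^6 ≡ 92 (mod 203)
102^7 ≡ 46 (mod 203)
102^8 ≡ 23 (mod 203)
102^12 ≡ 141 (mod 203)
102^14 ≡ 86 (mod 203)
102^21 ≡ 99 (mod 203)
102^24 ≡ 190 (mod 203)
102^28 ≡ 88 (mod 203)
102^42 ≡ 57 (mod 203)
102^56 ≡ 30 (mod 203)
102^84 ≡ 1 (mod 203) ✓
The smallest such exponent is 84, so the order of 102 is 84.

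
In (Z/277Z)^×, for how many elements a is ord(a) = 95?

φ(277) = 277 − 1 = 276 = 2^2 · 3 · 23.
Since (Z/277Z)^× is cyclic of order 276, the number of elements of order d is φ(d) when d | 276 and 0 otherwise.
Here 276 is not a multiple of 95, so there are no elements of order 95.

0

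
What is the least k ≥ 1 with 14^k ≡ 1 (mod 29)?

The order of 14 must divide φ(29) = 29 − 1 = 28 = 2^2 · 7.
Divisors of 28: 1, 2, 4, 7, 14, 28.
Test each divisor d:
14^1 ≡ 14
14^2 ≡ 22
14^4 ≡ 20
14^7 ≡ 12
14^14 ≡ 28
14^28 ≡ 1
The smallest such exponent is 28, so the order of 14 is 28.

28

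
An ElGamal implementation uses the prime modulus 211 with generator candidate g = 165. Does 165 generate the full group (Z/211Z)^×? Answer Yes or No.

Yes

φ(211) = 211 − 1 = 210 = 2 · 3 · 5 · 7.
Test 165^(210/q) mod 211 for each prime factor q of 210:
165^105 ≡ 210 (mod 211)  [q = 2: ≢ 1 ✓]
165^70 ≡ 196 (mod 211)  [q = 3: ≢ 1 ✓]
165^42 ≡ 55 (mod 211)  [q = 5: ≢ 1 ✓]
165^30 ≡ 171 (mod 211)  [q = 7: ≢ 1 ✓]
All checks pass, so 165 has order 210 and is a primitive root modulo 211.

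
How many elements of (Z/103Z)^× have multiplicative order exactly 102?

φ(103) = 103 − 1 = 102 = 2 · 3 · 17.
(Z/103Z)^× is cyclic (|G| = 102); a cyclic group of order m has exactly φ(d) elements of each order d | m, and none otherwise.
102 = 2 · 3 · 17 divides 102, and φ(102) = 32.

32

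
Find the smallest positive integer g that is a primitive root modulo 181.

2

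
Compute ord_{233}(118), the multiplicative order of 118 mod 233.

232

The order of 118 must divide φ(233) = 233 − 1 = 232 = 2^3 · 29.
Divisors of 232: 1, 2, 4, 8, 29, 58, 116, 232.
Test each divisor d:
118^1 ≡ 118
118^2 ≡ 177
118^4 ≡ 107
118^8 ≡ 32
118^29 ≡ 221
118^58 ≡ 144
118^116 ≡ 232
118^232 ≡ 1
Therefore the multiplicative order of 118 modulo 233 is 232.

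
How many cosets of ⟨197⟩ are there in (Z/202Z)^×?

ord(197) | φ(202) = φ(2)·φ(101) = 1·100 = 100 = 2^2 · 5^2.
Divisors of 100: 1, 2, 4, 5, 10, 20, 25, 50, 100.
Test each divisor d:
197^1 ≡ 197 (mod 202)
197^2 ≡ 25 (mod 202)
197^4 ≡ 19 (mod 202)
197^5 ≡ 107 (mod 202)
197^10 ≡ 137 (mod 202)
197^20 ≡ 185 (mod 202)
197^25 ≡ 201 (mod 202)
197^50 ≡ 1 (mod 202) ✓
So ord_202(197) = 50, hence |⟨197⟩| = 50.
Index = |(Z/202Z)^×| / |⟨197⟩| = 100 / 50 = 2.

2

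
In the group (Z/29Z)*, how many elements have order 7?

6

φ(29) = 29 − 1 = 28 = 2^2 · 7.
(Z/29Z)^× is cyclic (|G| = 28); a cyclic group of order m has exactly φ(d) elements of each order d | m, and none otherwise.
7 | 28, and φ(7) = 7 − 1 = 6.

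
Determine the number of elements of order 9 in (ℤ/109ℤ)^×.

6

φ(109) = 109 − 1 = 108 = 2^2 · 3^3.
(Z/109Z)^× is cyclic (|G| = 108); a cyclic group of order m has exactly φ(d) elements of each order d | m, and none otherwise.
9 = 3^2 divides 108, and φ(9) = 6.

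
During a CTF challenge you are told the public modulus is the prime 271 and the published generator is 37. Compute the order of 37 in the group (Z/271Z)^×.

135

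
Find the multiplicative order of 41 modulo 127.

Since 41 ∈ (Z/127Z)^×, its order divides φ(127) = 127 − 1 = 126 = 2 · 3^2 · 7.
Divisors of 126: 1, 2, 3, 6, 7, 9, 14, 18, 21, 42, 63, 126.
Check 41^d mod 127 for each divisor in increasing order:
41^1 ≡ 41 (mod 127)
41^2 ≡ 30 (mod 127)
41^3 ≡ 87 (mod 127)
41^6 ≡ 76 (mod 127)
41^7 ≡ 68 (mod 127)
41^9 ≡ 8 (mod 127)
41^14 ≡ 52 (mod 127)
41^18 ≡ 64 (mod 127)
41^21 ≡ 107 (mod 127)
41^42 ≡ 19 (mod 127)
41^63 ≡ 1 (mod 127) ✓
Hence ord(41) = 63.

63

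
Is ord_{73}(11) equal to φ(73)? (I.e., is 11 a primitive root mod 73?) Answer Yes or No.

φ(73) = 73 − 1 = 72 = 2^3 · 3^2.
An element g generates (Z/73Z)^× iff g^(72/q) ≢ 1 (mod 73) for each prime q ∈ {2, 3}.
11^36 ≡ 72 (mod 73)  [q = 2: ≢ 1 ✓]
11^24 ≡ 8 (mod 73)  [q = 3: ≢ 1 ✓]
None equal 1, so ord_73(11) = 72: 11 is a primitive root.

Yes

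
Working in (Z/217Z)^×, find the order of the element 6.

The order of 6 must divide φ(217) = φ(7·31) = (7−1)·(31−1) = 6·30 = 180 = 2^2 · 3^2 · 5.
Divisors of 180: 1, 2, 3, 4, 5, 6, 9, 10, 12, 15, 18, 20, 30, 36, 45, 60, 90, 180.
Test each divisor d:
6^1 ≡ 6 (mod 217)
6^2 ≡ 36 (mod 217)
6^3 ≡ 216 (mod 217)
6^4 ≡ 211 (mod 217)
6^5 ≡ 181 (mod 217)
6^6 ≡ 1 (mod 217) ✓
Hence ord(6) = 6.

6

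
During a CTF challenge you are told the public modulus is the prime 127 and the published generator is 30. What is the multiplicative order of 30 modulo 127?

The order of 30 must divide φ(127) = 127 − 1 = 126 = 2 · 3^2 · 7.
Divisors of 126: 1, 2, 3, 6, 7, 9, 14, 18, 21, 42, 63, 126.
Test each divisor d:
30^1 ≡ 30
30^2 ≡ 11
30^3 ≡ 76
30^6 ≡ 61
30^7 ≡ 52
30^9 ≡ 64
30^14 ≡ 37
30^18 ≡ 32
30^21 ≡ 19
30^42 ≡ 107
30^63 ≡ 1
So ord_127(30) = 63.

63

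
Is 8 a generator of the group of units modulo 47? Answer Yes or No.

φ(47) = 47 − 1 = 46 = 2 · 23.
It suffices to check that the order of 8 is not a proper divisor of 46: compute 8^(46/q) for q ∈ {2, 23}.
8^23 ≡ 1 (mod 47)  [q = 2: ≡ 1 ✗]
8^2 ≡ 17 (mod 47)  [q = 23: ≢ 1 ✓]
Since 8^23 ≡ 1, the order of 8 divides 23 < 46, so 8 is not a primitive root.

No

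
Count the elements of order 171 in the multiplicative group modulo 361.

φ(361) = φ(19^2) = 19·(19−1) = 342 = 2 · 3^2 · 19.
Since (Z/361Z)^× is cyclic of order 342, the number of elements of order d is φ(d) when d | 342 and 0 otherwise.
171 = 3^2 · 19 divides 342, and φ(171) = 108.

108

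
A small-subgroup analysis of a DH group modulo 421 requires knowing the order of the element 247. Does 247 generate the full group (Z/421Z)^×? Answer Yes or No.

φ(421) = 421 − 1 = 420 = 2^2 · 3 · 5 · 7.
247 is a primitive root mod 421 iff 247^(φ(421)/q) ≢ 1 for every prime q | φ(421), i.e. q ∈ {2, 3, 5, 7}.
247^210 ≡ 1 (mod 421)  [q = 2: ≡ 1 ✗]
247^140 ≡ 1 (mod 421)  [q = 3: ≡ 1 ✗]
247^84 ≡ 1 (mod 421)  [q = 5: ≡ 1 ✗]
247^60 ≡ 33 (mod 421)  [q = 7: ≢ 1 ✓]
247^210 ≡ 1 shows ord(247) | 210, strictly less than φ(421); not a primitive root.

No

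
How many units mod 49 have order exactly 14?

φ(49) = φ(7^2) = 7·(7−1) = 42 = 2 · 3 · 7.
(Z/49Z)^× is cyclic (|G| = 42); a cyclic group of order m has exactly φ(d) elements of each order d | m, and none otherwise.
14 = 2 · 7 divides 42, and φ(14) = 6.

6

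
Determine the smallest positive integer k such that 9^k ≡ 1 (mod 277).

By Lagrange's theorem, ord_277(9) divides φ(277) = 277 − 1 = 276 = 2^2 · 3 · 23.
Divisors of 276: 1, 2, 3, 4, 6, 12, 23, 46, 69, 92, 138, 276.
Compute 9^d (mod 277) for the divisors d until we hit 1:
9^1 ≡ 9
9^2 ≡ 81
9^3 ≡ 175
9^4 ≡ 190
9^6 ≡ 155
9^12 ≡ 203
9^23 ≡ 116
9^46 ≡ 160
9^69 ≡ 1
Hence ord(9) = 69.

69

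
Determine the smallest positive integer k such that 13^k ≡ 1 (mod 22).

10

ord(13) | φ(22) = φ(2)·φ(11) = 1·10 = 10 = 2 · 5.
Divisors of 10: 1, 2, 5, 10.
Evaluate successive powers at the divisors of 10:
13^1 ≡ 13 (mod 22)
13^2 ≡ 15 (mod 22)
13^5 ≡ 21 (mod 22)
13^10 ≡ 1 (mod 22) ✓
Therefore the multiplicative order of 13 modulo 22 is 10.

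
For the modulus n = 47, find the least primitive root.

φ(47) = 47 − 1 = 46 = 2 · 23.
Test candidates g = 2, 3, … against the prime factors q ∈ {2, 23} of φ(47): g is a generator iff g^(46/q) ≢ 1 for every such q.
g = 2: 2^23 ≡ 1 — hits 1, so not a primitive root.
g = 3: 3^23 ≡ 1 — hits 1, so not a primitive root.
g = 4: 4^23 ≡ 1 — hits 1, so not a primitive root.
g = 5: 5^23 ≡ 46; 5^2 ≡ 25 — none is 1, so 5 is a primitive root.
Hence the least primitive root of 47 is 5.

5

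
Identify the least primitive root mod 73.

φ(73) = 73 − 1 = 72 = 2^3 · 3^2.
g is a primitive root iff g^(72/q) ≢ 1 (mod 73) for each prime q ∈ {2, 3}.
g = 2: 2^36 ≡ 1 — hits 1, so not a primitive root.
g = 3: 3^36 ≡ 1 — hits 1, so not a primitive root.
g = 4: 4^36 ≡ 1 — hits 1, so not a primitive root.
g = 5: 5^36 ≡ 72; 5^24 ≡ 8 — none is 1, so 5 is a primitive root.
So 5 is the smallest generator of (Z/73Z)^×.

5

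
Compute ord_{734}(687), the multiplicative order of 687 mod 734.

122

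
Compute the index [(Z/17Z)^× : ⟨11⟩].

ord(11) | φ(17) = 17 − 1 = 16 = 2^4.
Divisors of 16: 1, 2, 4, 8, 16.
Compute 11^d (mod 17) for the divisors d until we hit 1:
11^1 ≡ 11 (mod 17)
11^2 ≡ 2 (mod 17)
11^4 ≡ 4 (mod 17)
11^8 ≡ 16 (mod 17)
11^16 ≡ 1 (mod 17) ✓
Thus |⟨11⟩| = ord(11) = 16.
The index is φ(17) / ord(11) = 16 / 16 = 1.

1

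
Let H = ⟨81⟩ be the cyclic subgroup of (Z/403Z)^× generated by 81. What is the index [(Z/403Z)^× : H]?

24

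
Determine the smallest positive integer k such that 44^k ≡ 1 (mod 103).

By Lagrange's theorem, ord_103(44) divides φ(103) = 103 − 1 = 102 = 2 · 3 · 17.
Divisors of 102: 1, 2, 3, 6, 17, 34, 51, 102.
Evaluate successive powers at the divisors of 102:
44^1 ≡ 44 (mod 103)
44^2 ≡ 82 (mod 103)
44^3 ≡ 3 (mod 103)
44^6 ≡ 9 (mod 103)
44^17 ≡ 47 (mod 103)
44^34 ≡ 46 (mod 103)
44^51 ≡ 102 (mod 103)
44^102 ≡ 1 (mod 103) ✓
The smallest such exponent is 102, so the order of 44 is 102.

102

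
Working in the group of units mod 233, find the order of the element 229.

Since 229 ∈ (Z/233Z)^×, its order divides φ(233) = 233 − 1 = 232 = 2^3 · 29.
Divisors of 232: 1, 2, 4, 8, 29, 58, 116, 232.
Check 229^d mod 233 for each divisor in increasing order:
229^1 ≡ 229 (mod 233)
229^2 ≡ 16 (mod 233)
229^4 ≡ 23 (mod 233)
229^8 ≡ 63 (mod 233)
229^29 ≡ 232 (mod 233)
229^58 ≡ 1 (mod 233) ✓
Therefore the multiplicative order of 229 modulo 233 is 58.

58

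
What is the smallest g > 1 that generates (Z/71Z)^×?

7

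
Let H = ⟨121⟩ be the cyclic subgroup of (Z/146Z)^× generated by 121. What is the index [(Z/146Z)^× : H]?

Since 121 ∈ (Z/146Z)^×, its order divides φ(146) = φ(2)·φ(73) = 1·72 = 72 = 2^3 · 3^2.
Divisors of 72: 1, 2, 3, 4, 6, 8, 9, 12, 18, 24, 36, 72.
Evaluate successive powers at the divisors of 72:
121^1 ≡ 121
121^2 ≡ 41
121^3 ≡ 143
121^4 ≡ 75
121^6 ≡ 9
121^8 ≡ 77
121^9 ≡ 119
121^12 ≡ 81
121^18 ≡ 145
121^24 ≡ 137
121^36 ≡ 1
So ord_146(121) = 36, hence |⟨121⟩| = 36.
Index = |(Z/146Z)^×| / |⟨121⟩| = 72 / 36 = 2.

2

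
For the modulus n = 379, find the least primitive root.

2

φ(379) = 379 − 1 = 378 = 2 · 3^3 · 7.
g is a primitive root iff g^(378/q) ≢ 1 (mod 379) for each prime q ∈ {2, 3, 7}.
g = 2: 2^189 ≡ 378; 2^126 ≡ 327; 2^54 ≡ 125 — none is 1, so 2 is a primitive root.
So 2 is the smallest generator of (Z/379Z)^×.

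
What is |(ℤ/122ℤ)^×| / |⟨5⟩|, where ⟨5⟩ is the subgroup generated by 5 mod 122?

2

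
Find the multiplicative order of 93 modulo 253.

5

Since 93 ∈ (Z/253Z)^×, its order divides φ(253) = φ(11·23) = (11−1)·(23−1) = 10·22 = 220 = 2^2 · 5 · 11.
Divisors of 220: 1, 2, 4, 5, 10, 11, 20, 22, 44, 55, 110, 220.
Evaluate successive powers at the divisors of 220:
93^1 ≡ 93 (mod 253)
93^2 ≡ 47 (mod 253)
93^4 ≡ 185 (mod 253)
93^5 ≡ 1 (mod 253) ✓
Hence ord(93) = 5.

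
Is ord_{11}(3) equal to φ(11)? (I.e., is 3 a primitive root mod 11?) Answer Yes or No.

No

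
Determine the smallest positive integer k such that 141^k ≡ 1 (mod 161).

The order of 141 must divide φ(161) = φ(7·23) = (7−1)·(23−1) = 6·22 = 132 = 2^2 · 3 · 11.
Divisors of 132: 1, 2, 3, 4, 6, 11, 12, 22, 33, 44, 66, 132.
Check 141^d mod 161 for each divisor in increasing order:
141^1 ≡ 141 (mod 161)
141^2 ≡ 78 (mod 161)
141^3 ≡ 50 (mod 161)
141^4 ≡ 127 (mod 161)
141^6 ≡ 85 (mod 161)
141^11 ≡ 1 (mod 161) ✓
Hence ord(141) = 11.

11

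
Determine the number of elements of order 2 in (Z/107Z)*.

1

φ(107) = 107 − 1 = 106 = 2 · 53.
(Z/107Z)^× is cyclic (|G| = 106); a cyclic group of order m has exactly φ(d) elements of each order d | m, and none otherwise.
2 | 106, and φ(2) = 2 − 1 = 1.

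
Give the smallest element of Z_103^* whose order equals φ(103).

φ(103) = 103 − 1 = 102 = 2 · 3 · 17.
g is a primitive root iff g^(102/q) ≢ 1 (mod 103) for each prime q ∈ {2, 3, 17}.
g = 2: 2^51 ≡ 1 — hits 1, so not a primitive root.
g = 3: 3^51 ≡ 102; 3^34 ≡ 1 — hits 1, so not a primitive root.
g = 4: 4^51 ≡ 1 — hits 1, so not a primitive root.
g = 5: 5^51 ≡ 102; 5^34 ≡ 56; 5^6 ≡ 72 — none is 1, so 5 is a primitive root.
Hence the least primitive root of 103 is 5.

5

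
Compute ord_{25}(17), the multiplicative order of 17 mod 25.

The order of 17 must divide φ(25) = φ(5^2) = 5·(5−1) = 20 = 2^2 · 5.
Divisors of 20: 1, 2, 4, 5, 10, 20.
Test each divisor d:
17^1 ≡ 17 (mod 25)
17^2 ≡ 14 (mod 25)
17^4 ≡ 21 (mod 25)
17^5 ≡ 7 (mod 25)
17^10 ≡ 24 (mod 25)
17^20 ≡ 1 (mod 25) ✓
Hence ord(17) = 20.

20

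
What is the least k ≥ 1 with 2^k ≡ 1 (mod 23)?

11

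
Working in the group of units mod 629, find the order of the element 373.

By Lagrange's theorem, ord_629(373) divides φ(629) = φ(17·37) = (17−1)·(37−1) = 16·36 = 576 = 2^6 · 3^2.
Divisors of 576: 1, 2, 3, 4, 6, 8, 9, 12, 16, 18, 24, 32, 36, 48, 64, 72, 96, 144, 192, 288, 576.
Compute 373^d (mod 629) for the divisors d until we hit 1:
373^1 ≡ 373
373^2 ≡ 120
373^3 ≡ 101
373^4 ≡ 562
373^6 ≡ 137
373^8 ≡ 86
373^9 ≡ 628
373^12 ≡ 528
373^16 ≡ 477
373^18 ≡ 1
The smallest such exponent is 18, so the order of 373 is 18.

18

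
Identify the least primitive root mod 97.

φ(97) = 97 − 1 = 96 = 2^5 · 3.
Test candidates g = 2, 3, … against the prime factors q ∈ {2, 3} of φ(97): g is a generator iff g^(96/q) ≢ 1 for every such q.
g = 2: 2^48 ≡ 1 — hits 1, so not a primitive root.
g = 3: 3^48 ≡ 1 — hits 1, so not a primitive root.
g = 4: 4^48 ≡ 1 — hits 1, so not a primitive root.
g = 5: 5^48 ≡ 96; 5^32 ≡ 35 — none is 1, so 5 is a primitive root.
Hence the least primitive root of 97 is 5.

5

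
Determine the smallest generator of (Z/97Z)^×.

φ(97) = 97 − 1 = 96 = 2^5 · 3.
g is a primitive root iff g^(96/q) ≢ 1 (mod 97) for each prime q ∈ {2, 3}.
g = 2: 2^48 ≡ 1 — hits 1, so not a primitive root.
g = 3: 3^48 ≡ 1 — hits 1, so not a primitive root.
g = 4: 4^48 ≡ 1 — hits 1, so not a primitive root.
g = 5: 5^48 ≡ 96; 5^32 ≡ 35 — none is 1, so 5 is a primitive root.
So 5 is the smallest generator of (Z/97Z)^×.

5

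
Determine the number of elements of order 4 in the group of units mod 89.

2

φ(89) = 89 − 1 = 88 = 2^3 · 11.
Since (Z/89Z)^× is cyclic of order 88, the number of elements of order d is φ(d) when d | 88 and 0 otherwise.
4 = 2^2 divides 88, and φ(4) = 2.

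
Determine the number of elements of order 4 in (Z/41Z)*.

2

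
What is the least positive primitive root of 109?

φ(109) = 109 − 1 = 108 = 2^2 · 3^3.
g is a primitive root iff g^(108/q) ≢ 1 (mod 109) for each prime q ∈ {2, 3}.
g = 2: 2^54 ≡ 108; 2^36 ≡ 1 — hits 1, so not a primitive root.
g = 3: 3^54 ≡ 1 — hits 1, so not a primitive root.
g = 4: 4^54 ≡ 1 — hits 1, so not a primitive root.
g = 5: 5^54 ≡ 1 — hits 1, so not a primitive root.
g = 6: 6^54 ≡ 108; 6^36 ≡ 63 — none is 1, so 6 is a primitive root.
Hence the least primitive root of 109 is 6.

6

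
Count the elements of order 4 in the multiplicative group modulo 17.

2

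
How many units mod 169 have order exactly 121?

0

φ(169) = φ(13^2) = 13·(13−1) = 156 = 2^2 · 3 · 13.
Since (Z/169Z)^× is cyclic of order 156, the number of elements of order d is φ(d) when d | 156 and 0 otherwise.
Here 156 is not a multiple of 121, so there are no elements of order 121.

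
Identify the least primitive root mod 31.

3

φ(31) = 31 − 1 = 30 = 2 · 3 · 5.
Test candidates g = 2, 3, … against the prime factors q ∈ {2, 3, 5} of φ(31): g is a generator iff g^(30/q) ≢ 1 for every such q.
g = 2: 2^15 ≡ 1 — hits 1, so not a primitive root.
g = 3: 3^15 ≡ 30; 3^10 ≡ 25; 3^6 ≡ 16 — none is 1, so 3 is a primitive root.
So 3 is the smallest generator of (Z/31Z)^×.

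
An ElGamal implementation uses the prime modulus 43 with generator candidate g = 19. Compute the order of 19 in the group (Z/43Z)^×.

42

The order of 19 must divide φ(43) = 43 − 1 = 42 = 2 · 3 · 7.
Divisors of 42: 1, 2, 3, 6, 7, 14, 21, 42.
Test each divisor d:
19^1 ≡ 19 (mod 43)
19^2 ≡ 17 (mod 43)
19^3 ≡ 22 (mod 43)
19^6 ≡ 11 (mod 43)
19^7 ≡ 37 (mod 43)
19^14 ≡ 36 (mod 43)
19^21 ≡ 42 (mod 43)
19^42 ≡ 1 (mod 43) ✓
Hence ord(19) = 42.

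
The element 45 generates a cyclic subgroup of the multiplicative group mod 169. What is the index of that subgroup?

1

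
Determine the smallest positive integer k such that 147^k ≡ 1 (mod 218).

9

ord(147) | φ(218) = φ(2)·φ(109) = 1·108 = 108 = 2^2 · 3^3.
Divisors of 108: 1, 2, 3, 4, 6, 9, 12, 18, 27, 36, 54, 108.
Test each divisor d:
147^1 ≡ 147 (mod 218)
147^2 ≡ 27 (mod 218)
147^3 ≡ 45 (mod 218)
147^4 ≡ 75 (mod 218)
147^6 ≡ 63 (mod 218)
147^9 ≡ 1 (mod 218) ✓
The smallest such exponent is 9, so the order of 147 is 9.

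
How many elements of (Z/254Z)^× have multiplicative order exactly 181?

0

φ(254) = φ(2)·φ(127) = 1·126 = 126 = 2 · 3^2 · 7.
In a cyclic group of order 126, there are φ(d) elements of order d for each divisor d of 126, and zero for non-divisors.
Since 181 ∤ 126, the count is 0.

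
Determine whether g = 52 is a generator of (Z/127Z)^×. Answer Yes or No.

φ(127) = 127 − 1 = 126 = 2 · 3^2 · 7.
Test 52^(126/q) mod 127 for each prime factor q of 126:
52^63 ≡ 1 (mod 127)  [q = 2: ≡ 1 ✗]
52^42 ≡ 107 (mod 127)  [q = 3: ≢ 1 ✓]
52^18 ≡ 1 (mod 127)  [q = 7: ≡ 1 ✗]
The check at q = 2 fails, so 52 generates a proper subgroup.

No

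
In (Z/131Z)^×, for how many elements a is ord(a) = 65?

48

φ(131) = 131 − 1 = 130 = 2 · 5 · 13.
(Z/131Z)^× is cyclic (|G| = 130); a cyclic group of order m has exactly φ(d) elements of each order d | m, and none otherwise.
65 = 5 · 13 divides 130, and φ(65) = 48.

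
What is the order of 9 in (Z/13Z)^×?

3

ord(9) | φ(13) = 13 − 1 = 12 = 2^2 · 3.
Divisors of 12: 1, 2, 3, 4, 6, 12.
Test each divisor d:
9^1 ≡ 9 (mod 13)
9^2 ≡ 3 (mod 13)
9^3 ≡ 1 (mod 13) ✓
So ord_13(9) = 3.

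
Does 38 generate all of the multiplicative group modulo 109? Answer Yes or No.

No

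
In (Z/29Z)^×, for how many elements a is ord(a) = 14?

6

φ(29) = 29 − 1 = 28 = 2^2 · 7.
Since (Z/29Z)^× is cyclic of order 28, the number of elements of order d is φ(d) when d | 28 and 0 otherwise.
14 = 2 · 7 divides 28, and φ(14) = 6.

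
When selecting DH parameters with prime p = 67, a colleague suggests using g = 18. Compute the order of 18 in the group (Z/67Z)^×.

66

The order of 18 must divide φ(67) = 67 − 1 = 66 = 2 · 3 · 11.
Divisors of 66: 1, 2, 3, 6, 11, 22, 33, 66.
Test each divisor d:
18^1 ≡ 18
18^2 ≡ 56
18^3 ≡ 3
18^6 ≡ 9
18^11 ≡ 38
18^22 ≡ 37
18^33 ≡ 66
18^66 ≡ 1
Therefore the multiplicative order of 18 modulo 67 is 66.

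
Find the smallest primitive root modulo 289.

3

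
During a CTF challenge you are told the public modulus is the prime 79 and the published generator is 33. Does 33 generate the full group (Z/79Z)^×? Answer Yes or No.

φ(79) = 79 − 1 = 78 = 2 · 3 · 13.
An element g generates (Z/79Z)^× iff g^(78/q) ≢ 1 (mod 79) for each prime q ∈ {2, 3, 13}.
33^39 ≡ 78 (mod 79)  [q = 2: ≢ 1 ✓]
33^26 ≡ 1 (mod 79)  [q = 3: ≡ 1 ✗]
33^6 ≡ 64 (mod 79)  [q = 13: ≢ 1 ✓]
Since 33^26 ≡ 1, the order of 33 divides 26 < 78, so 33 is not a primitive root.

No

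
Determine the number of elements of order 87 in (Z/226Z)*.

φ(226) = φ(2)·φ(113) = 1·112 = 112 = 2^4 · 7.
In a cyclic group of order 112, there are φ(d) elements of order d for each divisor d of 112, and zero for non-divisors.
Here 112 is not a multiple of 87, so there are no elements of order 87.

0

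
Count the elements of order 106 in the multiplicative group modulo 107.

φ(107) = 107 − 1 = 106 = 2 · 53.
In a cyclic group of order 106, there are φ(d) elements of order d for each divisor d of 106, and zero for non-divisors.
106 = 2 · 53 divides 106, and φ(106) = 52.

52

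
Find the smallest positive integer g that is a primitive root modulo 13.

φ(13) = 13 − 1 = 12 = 2^2 · 3.
g is a primitive root iff g^(12/q) ≢ 1 (mod 13) for each prime q ∈ {2, 3}.
g = 2: 2^6 ≡ 12; 2^4 ≡ 3 — none is 1, so 2 is a primitive root.
Hence the least primitive root of 13 is 2.

2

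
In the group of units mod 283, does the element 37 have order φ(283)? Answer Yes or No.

Yes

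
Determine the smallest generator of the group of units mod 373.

φ(373) = 373 − 1 = 372 = 2^2 · 3 · 31.
g is a primitive root iff g^(372/q) ≢ 1 (mod 373) for each prime q ∈ {2, 3, 31}.
g = 2: 2^186 ≡ 372; 2^124 ≡ 284; 2^12 ≡ 366 — none is 1, so 2 is a primitive root.
Hence the least primitive root of 373 is 2.

2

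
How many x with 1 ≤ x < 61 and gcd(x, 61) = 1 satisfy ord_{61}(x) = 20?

8

φ(61) = 61 − 1 = 60 = 2^2 · 3 · 5.
(Z/61Z)^× is cyclic (|G| = 60); a cyclic group of order m has exactly φ(d) elements of each order d | m, and none otherwise.
20 = 2^2 · 5 divides 60, and φ(20) = 8.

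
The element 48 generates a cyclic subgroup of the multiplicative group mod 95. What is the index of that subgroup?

Since 48 ∈ (Z/95Z)^×, its order divides φ(95) = φ(5·19) = (5−1)·(19−1) = 4·18 = 72 = 2^3 · 3^2.
Divisors of 72: 1, 2, 3, 4, 6, 8, 9, 12, 18, 24, 36, 72.
Check 48^d mod 95 for each divisor in increasing order:
48^1 ≡ 48
48^2 ≡ 24
48^3 ≡ 12
48^4 ≡ 6
48^6 ≡ 49
48^8 ≡ 36
48^9 ≡ 18
48^12 ≡ 26
48^18 ≡ 39
48^24 ≡ 11
48^36 ≡ 1
The order of 48 is 36, so the subgroup it generates has 36 elements.
[(Z/95Z)^× : ⟨48⟩] = 72/36 = 2.

2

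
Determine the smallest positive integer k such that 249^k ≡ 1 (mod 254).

21

By Lagrange's theorem, ord_254(249) divides φ(254) = φ(2)·φ(127) = 1·126 = 126 = 2 · 3^2 · 7.
Divisors of 126: 1, 2, 3, 6, 7, 9, 14, 18, 21, 42, 63, 126.
Test each divisor d:
249^1 ≡ 249 (mod 254)
249^2 ≡ 25 (mod 254)
249^3 ≡ 129 (mod 254)
249^6 ≡ 131 (mod 254)
249^7 ≡ 107 (mod 254)
249^9 ≡ 135 (mod 254)
249^14 ≡ 19 (mod 254)
249^18 ≡ 191 (mod 254)
249^21 ≡ 1 (mod 254) ✓
Hence ord(249) = 21.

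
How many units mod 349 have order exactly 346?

φ(349) = 349 − 1 = 348 = 2^2 · 3 · 29.
In a cyclic group of order 348, there are φ(d) elements of order d for each divisor d of 348, and zero for non-divisors.
346 does not divide 348, so no element of (Z/349Z)^× has order 346.

0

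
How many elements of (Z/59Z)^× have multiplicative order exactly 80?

φ(59) = 59 − 1 = 58 = 2 · 29.
Since (Z/59Z)^× is cyclic of order 58, the number of elements of order d is φ(d) when d | 58 and 0 otherwise.
Since 80 ∤ 58, the count is 0.

0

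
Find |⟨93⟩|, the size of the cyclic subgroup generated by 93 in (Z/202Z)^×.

100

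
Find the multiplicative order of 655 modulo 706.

352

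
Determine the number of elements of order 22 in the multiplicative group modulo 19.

0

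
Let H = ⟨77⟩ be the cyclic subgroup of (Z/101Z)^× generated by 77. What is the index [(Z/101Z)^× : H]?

2

Since 77 ∈ (Z/101Z)^×, its order divides φ(101) = 101 − 1 = 100 = 2^2 · 5^2.
Divisors of 100: 1, 2, 4, 5, 10, 20, 25, 50, 100.
Check 77^d mod 101 for each divisor in increasing order:
77^1 ≡ 77 (mod 101)
77^2 ≡ 71 (mod 101)
77^4 ≡ 92 (mod 101)
77^5 ≡ 14 (mod 101)
77^10 ≡ 95 (mod 101)
77^20 ≡ 36 (mod 101)
77^25 ≡ 100 (mod 101)
77^50 ≡ 1 (mod 101) ✓
The order of 77 is 50, so the subgroup it generates has 50 elements.
The index is φ(101) / ord(77) = 100 / 50 = 2.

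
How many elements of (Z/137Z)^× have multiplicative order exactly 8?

4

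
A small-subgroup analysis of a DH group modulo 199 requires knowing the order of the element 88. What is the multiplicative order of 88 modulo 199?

By Lagrange's theorem, ord_199(88) divides φ(199) = 199 − 1 = 198 = 2 · 3^2 · 11.
Divisors of 198: 1, 2, 3, 6, 9, 11, 18, 22, 33, 66, 99, 198.
Evaluate successive powers at the divisors of 198:
88^1 ≡ 88
88^2 ≡ 182
88^3 ≡ 96
88^6 ≡ 62
88^9 ≡ 181
88^11 ≡ 107
88^18 ≡ 125
88^22 ≡ 106
88^33 ≡ 198
88^66 ≡ 1
Hence ord(88) = 66.

66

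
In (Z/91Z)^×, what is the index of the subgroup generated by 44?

The order of 44 must divide φ(91) = φ(7·13) = (7−1)·(13−1) = 6·12 = 72 = 2^3 · 3^2.
Divisors of 72: 1, 2, 3, 4, 6, 8, 9, 12, 18, 24, 36, 72.
Compute 44^d (mod 91) for the divisors d until we hit 1:
44^1 ≡ 44 (mod 91)
44^2 ≡ 25 (mod 91)
44^3 ≡ 8 (mod 91)
44^4 ≡ 79 (mod 91)
44^6 ≡ 64 (mod 91)
44^8 ≡ 53 (mod 91)
44^9 ≡ 57 (mod 91)
44^12 ≡ 1 (mod 91) ✓
So ord_91(44) = 12, hence |⟨44⟩| = 12.
Index = |(Z/91Z)^×| / |⟨44⟩| = 72 / 12 = 6.

6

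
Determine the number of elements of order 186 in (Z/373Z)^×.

φ(373) = 373 − 1 = 372 = 2^2 · 3 · 31.
In a cyclic group of order 372, there are φ(d) elements of order d for each divisor d of 372, and zero for non-divisors.
186 = 2 · 3 · 31 divides 372, and φ(186) = 60.

60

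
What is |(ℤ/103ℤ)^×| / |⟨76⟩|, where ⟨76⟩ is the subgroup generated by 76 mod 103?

6

By Lagrange's theorem, ord_103(76) divides φ(103) = 103 − 1 = 102 = 2 · 3 · 17.
Divisors of 102: 1, 2, 3, 6, 17, 34, 51, 102.
Compute 76^d (mod 103) for the divisors d until we hit 1:
76^1 ≡ 76
76^2 ≡ 8
76^3 ≡ 93
76^6 ≡ 100
76^17 ≡ 1
So ord_103(76) = 17, hence |⟨76⟩| = 17.
[(Z/103Z)^× : ⟨76⟩] = 102/17 = 6.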